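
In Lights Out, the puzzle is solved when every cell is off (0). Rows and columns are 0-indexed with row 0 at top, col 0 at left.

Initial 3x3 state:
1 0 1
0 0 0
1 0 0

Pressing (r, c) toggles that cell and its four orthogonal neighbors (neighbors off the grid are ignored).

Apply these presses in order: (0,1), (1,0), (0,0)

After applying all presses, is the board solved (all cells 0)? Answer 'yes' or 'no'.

Answer: yes

Derivation:
After press 1 at (0,1):
0 1 0
0 1 0
1 0 0

After press 2 at (1,0):
1 1 0
1 0 0
0 0 0

After press 3 at (0,0):
0 0 0
0 0 0
0 0 0

Lights still on: 0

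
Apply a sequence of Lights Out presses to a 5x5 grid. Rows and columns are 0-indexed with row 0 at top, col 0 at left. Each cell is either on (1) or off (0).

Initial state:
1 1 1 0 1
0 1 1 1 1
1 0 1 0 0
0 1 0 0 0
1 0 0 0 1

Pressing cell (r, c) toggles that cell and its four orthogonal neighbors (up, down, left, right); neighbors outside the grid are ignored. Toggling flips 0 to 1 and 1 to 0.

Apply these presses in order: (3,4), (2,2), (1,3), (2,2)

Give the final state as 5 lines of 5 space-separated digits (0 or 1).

After press 1 at (3,4):
1 1 1 0 1
0 1 1 1 1
1 0 1 0 1
0 1 0 1 1
1 0 0 0 0

After press 2 at (2,2):
1 1 1 0 1
0 1 0 1 1
1 1 0 1 1
0 1 1 1 1
1 0 0 0 0

After press 3 at (1,3):
1 1 1 1 1
0 1 1 0 0
1 1 0 0 1
0 1 1 1 1
1 0 0 0 0

After press 4 at (2,2):
1 1 1 1 1
0 1 0 0 0
1 0 1 1 1
0 1 0 1 1
1 0 0 0 0

Answer: 1 1 1 1 1
0 1 0 0 0
1 0 1 1 1
0 1 0 1 1
1 0 0 0 0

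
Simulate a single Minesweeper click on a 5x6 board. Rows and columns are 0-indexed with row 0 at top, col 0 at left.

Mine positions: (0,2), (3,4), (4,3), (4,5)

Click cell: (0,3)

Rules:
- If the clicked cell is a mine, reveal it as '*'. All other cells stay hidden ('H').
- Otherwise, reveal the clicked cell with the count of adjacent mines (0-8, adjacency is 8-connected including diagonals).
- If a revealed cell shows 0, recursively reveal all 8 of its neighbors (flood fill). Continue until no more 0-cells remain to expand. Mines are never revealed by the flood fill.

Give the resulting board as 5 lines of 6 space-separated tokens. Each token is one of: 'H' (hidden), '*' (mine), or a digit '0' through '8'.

H H H 1 H H
H H H H H H
H H H H H H
H H H H H H
H H H H H H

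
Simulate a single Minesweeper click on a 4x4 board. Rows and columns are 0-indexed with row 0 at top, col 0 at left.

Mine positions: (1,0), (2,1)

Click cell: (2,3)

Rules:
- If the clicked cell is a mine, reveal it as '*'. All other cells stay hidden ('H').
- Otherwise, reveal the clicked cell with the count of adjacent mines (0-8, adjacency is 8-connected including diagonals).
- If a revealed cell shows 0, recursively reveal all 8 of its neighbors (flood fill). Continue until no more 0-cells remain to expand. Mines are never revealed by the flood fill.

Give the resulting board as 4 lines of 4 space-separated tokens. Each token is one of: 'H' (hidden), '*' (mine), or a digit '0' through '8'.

H 1 0 0
H 2 1 0
H H 1 0
H H 1 0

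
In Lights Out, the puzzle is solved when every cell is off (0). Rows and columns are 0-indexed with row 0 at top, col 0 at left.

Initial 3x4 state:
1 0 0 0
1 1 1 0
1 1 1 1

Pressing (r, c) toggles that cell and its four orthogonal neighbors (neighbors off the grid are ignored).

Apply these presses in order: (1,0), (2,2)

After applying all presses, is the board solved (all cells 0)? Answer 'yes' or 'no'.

After press 1 at (1,0):
0 0 0 0
0 0 1 0
0 1 1 1

After press 2 at (2,2):
0 0 0 0
0 0 0 0
0 0 0 0

Lights still on: 0

Answer: yes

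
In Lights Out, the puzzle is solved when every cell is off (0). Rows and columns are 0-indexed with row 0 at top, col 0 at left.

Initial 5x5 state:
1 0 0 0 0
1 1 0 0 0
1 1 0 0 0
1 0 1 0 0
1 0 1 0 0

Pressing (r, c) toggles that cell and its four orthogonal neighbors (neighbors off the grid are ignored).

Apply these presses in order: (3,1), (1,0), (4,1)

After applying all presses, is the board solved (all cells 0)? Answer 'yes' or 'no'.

After press 1 at (3,1):
1 0 0 0 0
1 1 0 0 0
1 0 0 0 0
0 1 0 0 0
1 1 1 0 0

After press 2 at (1,0):
0 0 0 0 0
0 0 0 0 0
0 0 0 0 0
0 1 0 0 0
1 1 1 0 0

After press 3 at (4,1):
0 0 0 0 0
0 0 0 0 0
0 0 0 0 0
0 0 0 0 0
0 0 0 0 0

Lights still on: 0

Answer: yes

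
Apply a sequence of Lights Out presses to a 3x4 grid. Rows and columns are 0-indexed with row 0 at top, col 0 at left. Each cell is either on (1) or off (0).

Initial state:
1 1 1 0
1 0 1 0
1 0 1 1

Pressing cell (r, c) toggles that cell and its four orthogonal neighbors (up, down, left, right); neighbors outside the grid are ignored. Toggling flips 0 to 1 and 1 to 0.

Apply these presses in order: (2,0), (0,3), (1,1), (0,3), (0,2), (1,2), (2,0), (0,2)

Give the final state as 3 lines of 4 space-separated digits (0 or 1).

After press 1 at (2,0):
1 1 1 0
0 0 1 0
0 1 1 1

After press 2 at (0,3):
1 1 0 1
0 0 1 1
0 1 1 1

After press 3 at (1,1):
1 0 0 1
1 1 0 1
0 0 1 1

After press 4 at (0,3):
1 0 1 0
1 1 0 0
0 0 1 1

After press 5 at (0,2):
1 1 0 1
1 1 1 0
0 0 1 1

After press 6 at (1,2):
1 1 1 1
1 0 0 1
0 0 0 1

After press 7 at (2,0):
1 1 1 1
0 0 0 1
1 1 0 1

After press 8 at (0,2):
1 0 0 0
0 0 1 1
1 1 0 1

Answer: 1 0 0 0
0 0 1 1
1 1 0 1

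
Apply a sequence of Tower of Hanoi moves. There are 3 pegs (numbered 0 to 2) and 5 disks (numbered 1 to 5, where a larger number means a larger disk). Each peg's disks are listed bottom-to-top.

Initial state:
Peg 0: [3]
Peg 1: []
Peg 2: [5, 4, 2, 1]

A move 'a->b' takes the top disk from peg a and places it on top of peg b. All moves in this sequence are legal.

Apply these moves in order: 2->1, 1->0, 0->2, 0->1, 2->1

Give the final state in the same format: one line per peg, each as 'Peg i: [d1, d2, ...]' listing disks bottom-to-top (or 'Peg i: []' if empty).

Answer: Peg 0: []
Peg 1: [3, 1]
Peg 2: [5, 4, 2]

Derivation:
After move 1 (2->1):
Peg 0: [3]
Peg 1: [1]
Peg 2: [5, 4, 2]

After move 2 (1->0):
Peg 0: [3, 1]
Peg 1: []
Peg 2: [5, 4, 2]

After move 3 (0->2):
Peg 0: [3]
Peg 1: []
Peg 2: [5, 4, 2, 1]

After move 4 (0->1):
Peg 0: []
Peg 1: [3]
Peg 2: [5, 4, 2, 1]

After move 5 (2->1):
Peg 0: []
Peg 1: [3, 1]
Peg 2: [5, 4, 2]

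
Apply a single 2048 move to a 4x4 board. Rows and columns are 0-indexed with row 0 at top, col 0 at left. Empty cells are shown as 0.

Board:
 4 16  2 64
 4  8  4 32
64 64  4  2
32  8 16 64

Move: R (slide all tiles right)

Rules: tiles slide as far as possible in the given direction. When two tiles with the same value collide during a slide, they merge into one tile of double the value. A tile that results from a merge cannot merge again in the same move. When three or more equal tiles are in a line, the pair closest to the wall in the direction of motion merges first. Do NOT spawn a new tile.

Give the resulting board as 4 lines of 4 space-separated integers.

Answer:   4  16   2  64
  4   8   4  32
  0 128   4   2
 32   8  16  64

Derivation:
Slide right:
row 0: [4, 16, 2, 64] -> [4, 16, 2, 64]
row 1: [4, 8, 4, 32] -> [4, 8, 4, 32]
row 2: [64, 64, 4, 2] -> [0, 128, 4, 2]
row 3: [32, 8, 16, 64] -> [32, 8, 16, 64]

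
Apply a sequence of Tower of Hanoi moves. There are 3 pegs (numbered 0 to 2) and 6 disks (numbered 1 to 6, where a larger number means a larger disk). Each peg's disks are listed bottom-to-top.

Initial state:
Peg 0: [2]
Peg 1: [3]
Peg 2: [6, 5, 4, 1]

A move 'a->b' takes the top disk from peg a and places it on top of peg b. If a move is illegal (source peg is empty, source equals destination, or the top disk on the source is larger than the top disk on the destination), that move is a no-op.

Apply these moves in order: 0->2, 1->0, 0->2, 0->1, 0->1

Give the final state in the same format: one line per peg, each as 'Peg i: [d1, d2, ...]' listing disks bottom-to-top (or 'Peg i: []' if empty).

Answer: Peg 0: []
Peg 1: [3, 2]
Peg 2: [6, 5, 4, 1]

Derivation:
After move 1 (0->2):
Peg 0: [2]
Peg 1: [3]
Peg 2: [6, 5, 4, 1]

After move 2 (1->0):
Peg 0: [2]
Peg 1: [3]
Peg 2: [6, 5, 4, 1]

After move 3 (0->2):
Peg 0: [2]
Peg 1: [3]
Peg 2: [6, 5, 4, 1]

After move 4 (0->1):
Peg 0: []
Peg 1: [3, 2]
Peg 2: [6, 5, 4, 1]

After move 5 (0->1):
Peg 0: []
Peg 1: [3, 2]
Peg 2: [6, 5, 4, 1]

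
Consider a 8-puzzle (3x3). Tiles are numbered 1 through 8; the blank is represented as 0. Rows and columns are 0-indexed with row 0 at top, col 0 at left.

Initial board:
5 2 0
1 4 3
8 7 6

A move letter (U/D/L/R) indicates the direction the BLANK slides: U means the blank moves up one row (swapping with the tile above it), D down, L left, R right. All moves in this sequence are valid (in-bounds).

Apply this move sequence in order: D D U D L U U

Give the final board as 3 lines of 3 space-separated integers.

Answer: 5 0 3
1 2 6
8 4 7

Derivation:
After move 1 (D):
5 2 3
1 4 0
8 7 6

After move 2 (D):
5 2 3
1 4 6
8 7 0

After move 3 (U):
5 2 3
1 4 0
8 7 6

After move 4 (D):
5 2 3
1 4 6
8 7 0

After move 5 (L):
5 2 3
1 4 6
8 0 7

After move 6 (U):
5 2 3
1 0 6
8 4 7

After move 7 (U):
5 0 3
1 2 6
8 4 7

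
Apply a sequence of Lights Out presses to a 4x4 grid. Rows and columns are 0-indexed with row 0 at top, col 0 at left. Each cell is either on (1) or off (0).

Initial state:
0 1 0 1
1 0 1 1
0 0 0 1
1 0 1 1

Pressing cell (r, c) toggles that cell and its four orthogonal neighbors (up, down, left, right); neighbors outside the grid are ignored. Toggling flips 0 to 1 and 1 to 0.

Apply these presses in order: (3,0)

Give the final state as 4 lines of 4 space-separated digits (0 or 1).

Answer: 0 1 0 1
1 0 1 1
1 0 0 1
0 1 1 1

Derivation:
After press 1 at (3,0):
0 1 0 1
1 0 1 1
1 0 0 1
0 1 1 1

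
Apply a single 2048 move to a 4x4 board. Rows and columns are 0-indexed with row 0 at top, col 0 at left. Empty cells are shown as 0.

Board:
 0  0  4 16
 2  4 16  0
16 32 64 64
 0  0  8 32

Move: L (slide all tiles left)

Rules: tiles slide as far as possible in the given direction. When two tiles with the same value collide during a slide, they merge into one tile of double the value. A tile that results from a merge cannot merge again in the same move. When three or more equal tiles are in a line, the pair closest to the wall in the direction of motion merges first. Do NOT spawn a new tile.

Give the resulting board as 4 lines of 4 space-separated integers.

Slide left:
row 0: [0, 0, 4, 16] -> [4, 16, 0, 0]
row 1: [2, 4, 16, 0] -> [2, 4, 16, 0]
row 2: [16, 32, 64, 64] -> [16, 32, 128, 0]
row 3: [0, 0, 8, 32] -> [8, 32, 0, 0]

Answer:   4  16   0   0
  2   4  16   0
 16  32 128   0
  8  32   0   0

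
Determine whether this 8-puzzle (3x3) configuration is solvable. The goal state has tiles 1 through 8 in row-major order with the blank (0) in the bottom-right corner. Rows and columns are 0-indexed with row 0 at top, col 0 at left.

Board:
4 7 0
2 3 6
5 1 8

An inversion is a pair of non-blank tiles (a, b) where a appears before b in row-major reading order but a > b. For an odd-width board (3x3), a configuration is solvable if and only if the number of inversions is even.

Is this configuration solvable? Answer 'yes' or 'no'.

Answer: no

Derivation:
Inversions (pairs i<j in row-major order where tile[i] > tile[j] > 0): 13
13 is odd, so the puzzle is not solvable.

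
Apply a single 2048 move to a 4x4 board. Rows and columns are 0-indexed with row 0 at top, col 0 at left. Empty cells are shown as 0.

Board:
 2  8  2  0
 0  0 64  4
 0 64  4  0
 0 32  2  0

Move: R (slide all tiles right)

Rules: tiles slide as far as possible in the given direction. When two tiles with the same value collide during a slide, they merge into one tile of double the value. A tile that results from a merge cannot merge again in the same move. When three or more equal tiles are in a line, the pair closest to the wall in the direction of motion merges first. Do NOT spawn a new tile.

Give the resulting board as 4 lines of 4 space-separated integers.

Answer:  0  2  8  2
 0  0 64  4
 0  0 64  4
 0  0 32  2

Derivation:
Slide right:
row 0: [2, 8, 2, 0] -> [0, 2, 8, 2]
row 1: [0, 0, 64, 4] -> [0, 0, 64, 4]
row 2: [0, 64, 4, 0] -> [0, 0, 64, 4]
row 3: [0, 32, 2, 0] -> [0, 0, 32, 2]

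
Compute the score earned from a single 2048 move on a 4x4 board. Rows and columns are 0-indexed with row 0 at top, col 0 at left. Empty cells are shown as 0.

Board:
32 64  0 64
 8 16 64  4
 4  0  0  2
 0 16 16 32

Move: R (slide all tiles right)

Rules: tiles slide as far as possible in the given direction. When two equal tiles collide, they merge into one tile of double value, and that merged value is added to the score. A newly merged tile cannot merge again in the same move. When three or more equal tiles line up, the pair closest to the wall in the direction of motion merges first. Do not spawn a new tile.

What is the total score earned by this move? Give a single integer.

Answer: 160

Derivation:
Slide right:
row 0: [32, 64, 0, 64] -> [0, 0, 32, 128]  score +128 (running 128)
row 1: [8, 16, 64, 4] -> [8, 16, 64, 4]  score +0 (running 128)
row 2: [4, 0, 0, 2] -> [0, 0, 4, 2]  score +0 (running 128)
row 3: [0, 16, 16, 32] -> [0, 0, 32, 32]  score +32 (running 160)
Board after move:
  0   0  32 128
  8  16  64   4
  0   0   4   2
  0   0  32  32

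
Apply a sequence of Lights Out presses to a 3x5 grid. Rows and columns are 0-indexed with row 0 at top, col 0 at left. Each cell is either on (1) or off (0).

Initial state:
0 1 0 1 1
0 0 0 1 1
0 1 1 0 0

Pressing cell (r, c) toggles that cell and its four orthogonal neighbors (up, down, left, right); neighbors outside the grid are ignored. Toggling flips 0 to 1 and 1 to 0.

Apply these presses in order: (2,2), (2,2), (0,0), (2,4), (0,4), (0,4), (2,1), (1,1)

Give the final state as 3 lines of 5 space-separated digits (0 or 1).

Answer: 1 1 0 1 1
0 0 1 1 0
1 1 0 1 1

Derivation:
After press 1 at (2,2):
0 1 0 1 1
0 0 1 1 1
0 0 0 1 0

After press 2 at (2,2):
0 1 0 1 1
0 0 0 1 1
0 1 1 0 0

After press 3 at (0,0):
1 0 0 1 1
1 0 0 1 1
0 1 1 0 0

After press 4 at (2,4):
1 0 0 1 1
1 0 0 1 0
0 1 1 1 1

After press 5 at (0,4):
1 0 0 0 0
1 0 0 1 1
0 1 1 1 1

After press 6 at (0,4):
1 0 0 1 1
1 0 0 1 0
0 1 1 1 1

After press 7 at (2,1):
1 0 0 1 1
1 1 0 1 0
1 0 0 1 1

After press 8 at (1,1):
1 1 0 1 1
0 0 1 1 0
1 1 0 1 1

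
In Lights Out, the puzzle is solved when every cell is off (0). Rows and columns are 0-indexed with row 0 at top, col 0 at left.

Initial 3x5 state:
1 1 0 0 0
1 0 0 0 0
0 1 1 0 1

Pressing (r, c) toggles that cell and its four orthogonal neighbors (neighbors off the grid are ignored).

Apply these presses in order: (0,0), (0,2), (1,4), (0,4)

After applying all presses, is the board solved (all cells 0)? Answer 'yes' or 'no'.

Answer: no

Derivation:
After press 1 at (0,0):
0 0 0 0 0
0 0 0 0 0
0 1 1 0 1

After press 2 at (0,2):
0 1 1 1 0
0 0 1 0 0
0 1 1 0 1

After press 3 at (1,4):
0 1 1 1 1
0 0 1 1 1
0 1 1 0 0

After press 4 at (0,4):
0 1 1 0 0
0 0 1 1 0
0 1 1 0 0

Lights still on: 6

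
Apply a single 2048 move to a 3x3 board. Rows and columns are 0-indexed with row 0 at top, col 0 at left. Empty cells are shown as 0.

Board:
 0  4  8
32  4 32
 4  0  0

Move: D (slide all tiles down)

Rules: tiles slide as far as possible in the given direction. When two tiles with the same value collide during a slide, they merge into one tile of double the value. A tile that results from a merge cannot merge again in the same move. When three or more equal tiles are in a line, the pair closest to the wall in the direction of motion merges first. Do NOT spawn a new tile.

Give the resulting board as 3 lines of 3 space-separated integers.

Answer:  0  0  0
32  0  8
 4  8 32

Derivation:
Slide down:
col 0: [0, 32, 4] -> [0, 32, 4]
col 1: [4, 4, 0] -> [0, 0, 8]
col 2: [8, 32, 0] -> [0, 8, 32]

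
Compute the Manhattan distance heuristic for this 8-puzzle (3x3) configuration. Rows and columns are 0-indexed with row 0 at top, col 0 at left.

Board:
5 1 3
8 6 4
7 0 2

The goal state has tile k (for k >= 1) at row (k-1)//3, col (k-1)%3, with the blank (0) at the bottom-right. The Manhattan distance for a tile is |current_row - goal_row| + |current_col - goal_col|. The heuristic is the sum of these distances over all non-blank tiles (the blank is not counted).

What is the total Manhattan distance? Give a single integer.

Answer: 11

Derivation:
Tile 5: at (0,0), goal (1,1), distance |0-1|+|0-1| = 2
Tile 1: at (0,1), goal (0,0), distance |0-0|+|1-0| = 1
Tile 3: at (0,2), goal (0,2), distance |0-0|+|2-2| = 0
Tile 8: at (1,0), goal (2,1), distance |1-2|+|0-1| = 2
Tile 6: at (1,1), goal (1,2), distance |1-1|+|1-2| = 1
Tile 4: at (1,2), goal (1,0), distance |1-1|+|2-0| = 2
Tile 7: at (2,0), goal (2,0), distance |2-2|+|0-0| = 0
Tile 2: at (2,2), goal (0,1), distance |2-0|+|2-1| = 3
Sum: 2 + 1 + 0 + 2 + 1 + 2 + 0 + 3 = 11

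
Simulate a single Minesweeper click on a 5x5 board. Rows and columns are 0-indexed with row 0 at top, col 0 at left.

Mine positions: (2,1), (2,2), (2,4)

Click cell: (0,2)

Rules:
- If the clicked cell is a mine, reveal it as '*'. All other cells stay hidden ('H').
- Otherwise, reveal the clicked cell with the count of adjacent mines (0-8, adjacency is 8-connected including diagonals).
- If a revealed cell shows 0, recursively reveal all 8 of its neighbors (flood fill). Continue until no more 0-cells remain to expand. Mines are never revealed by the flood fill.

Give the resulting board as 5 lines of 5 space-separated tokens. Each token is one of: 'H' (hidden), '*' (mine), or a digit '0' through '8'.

0 0 0 0 0
1 2 2 2 1
H H H H H
H H H H H
H H H H H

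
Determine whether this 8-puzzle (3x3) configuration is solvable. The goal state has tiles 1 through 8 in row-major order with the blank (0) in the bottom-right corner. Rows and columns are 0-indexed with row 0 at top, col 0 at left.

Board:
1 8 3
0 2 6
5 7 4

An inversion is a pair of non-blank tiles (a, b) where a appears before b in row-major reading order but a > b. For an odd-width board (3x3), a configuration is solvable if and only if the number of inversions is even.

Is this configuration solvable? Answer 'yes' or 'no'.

Answer: no

Derivation:
Inversions (pairs i<j in row-major order where tile[i] > tile[j] > 0): 11
11 is odd, so the puzzle is not solvable.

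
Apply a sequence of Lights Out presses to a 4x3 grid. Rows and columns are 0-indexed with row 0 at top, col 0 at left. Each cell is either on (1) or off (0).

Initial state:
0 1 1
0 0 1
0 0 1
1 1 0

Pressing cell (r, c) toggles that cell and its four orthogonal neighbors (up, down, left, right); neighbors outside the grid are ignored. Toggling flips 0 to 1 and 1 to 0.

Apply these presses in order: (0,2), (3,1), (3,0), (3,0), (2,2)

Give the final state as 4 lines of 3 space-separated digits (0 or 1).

After press 1 at (0,2):
0 0 0
0 0 0
0 0 1
1 1 0

After press 2 at (3,1):
0 0 0
0 0 0
0 1 1
0 0 1

After press 3 at (3,0):
0 0 0
0 0 0
1 1 1
1 1 1

After press 4 at (3,0):
0 0 0
0 0 0
0 1 1
0 0 1

After press 5 at (2,2):
0 0 0
0 0 1
0 0 0
0 0 0

Answer: 0 0 0
0 0 1
0 0 0
0 0 0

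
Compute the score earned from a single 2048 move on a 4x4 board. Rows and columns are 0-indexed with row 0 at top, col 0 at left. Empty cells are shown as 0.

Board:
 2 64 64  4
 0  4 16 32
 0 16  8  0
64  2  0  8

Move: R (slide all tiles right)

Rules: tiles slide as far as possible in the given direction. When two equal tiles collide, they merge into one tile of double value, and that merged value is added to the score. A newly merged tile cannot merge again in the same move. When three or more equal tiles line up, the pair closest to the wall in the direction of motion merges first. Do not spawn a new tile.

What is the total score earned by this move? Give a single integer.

Slide right:
row 0: [2, 64, 64, 4] -> [0, 2, 128, 4]  score +128 (running 128)
row 1: [0, 4, 16, 32] -> [0, 4, 16, 32]  score +0 (running 128)
row 2: [0, 16, 8, 0] -> [0, 0, 16, 8]  score +0 (running 128)
row 3: [64, 2, 0, 8] -> [0, 64, 2, 8]  score +0 (running 128)
Board after move:
  0   2 128   4
  0   4  16  32
  0   0  16   8
  0  64   2   8

Answer: 128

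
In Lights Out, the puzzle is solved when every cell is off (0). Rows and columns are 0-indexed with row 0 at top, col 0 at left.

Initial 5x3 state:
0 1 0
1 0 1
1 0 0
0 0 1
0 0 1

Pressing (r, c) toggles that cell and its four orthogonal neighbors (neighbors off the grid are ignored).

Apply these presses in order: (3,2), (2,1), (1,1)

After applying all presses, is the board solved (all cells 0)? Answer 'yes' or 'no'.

After press 1 at (3,2):
0 1 0
1 0 1
1 0 1
0 1 0
0 0 0

After press 2 at (2,1):
0 1 0
1 1 1
0 1 0
0 0 0
0 0 0

After press 3 at (1,1):
0 0 0
0 0 0
0 0 0
0 0 0
0 0 0

Lights still on: 0

Answer: yes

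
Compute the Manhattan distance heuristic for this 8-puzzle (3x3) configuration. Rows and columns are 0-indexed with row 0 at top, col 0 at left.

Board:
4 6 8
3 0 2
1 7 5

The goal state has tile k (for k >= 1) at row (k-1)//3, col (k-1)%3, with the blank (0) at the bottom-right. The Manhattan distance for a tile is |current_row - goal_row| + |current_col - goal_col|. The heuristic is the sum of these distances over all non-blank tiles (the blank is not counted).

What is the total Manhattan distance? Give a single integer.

Tile 4: (0,0)->(1,0) = 1
Tile 6: (0,1)->(1,2) = 2
Tile 8: (0,2)->(2,1) = 3
Tile 3: (1,0)->(0,2) = 3
Tile 2: (1,2)->(0,1) = 2
Tile 1: (2,0)->(0,0) = 2
Tile 7: (2,1)->(2,0) = 1
Tile 5: (2,2)->(1,1) = 2
Sum: 1 + 2 + 3 + 3 + 2 + 2 + 1 + 2 = 16

Answer: 16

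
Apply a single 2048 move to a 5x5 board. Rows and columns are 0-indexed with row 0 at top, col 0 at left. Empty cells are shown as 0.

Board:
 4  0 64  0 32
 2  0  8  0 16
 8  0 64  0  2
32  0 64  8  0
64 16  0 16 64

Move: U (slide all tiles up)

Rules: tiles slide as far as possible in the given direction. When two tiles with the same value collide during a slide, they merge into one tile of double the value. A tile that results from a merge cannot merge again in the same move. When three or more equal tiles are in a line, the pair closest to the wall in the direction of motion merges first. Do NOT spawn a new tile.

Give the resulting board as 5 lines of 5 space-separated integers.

Slide up:
col 0: [4, 2, 8, 32, 64] -> [4, 2, 8, 32, 64]
col 1: [0, 0, 0, 0, 16] -> [16, 0, 0, 0, 0]
col 2: [64, 8, 64, 64, 0] -> [64, 8, 128, 0, 0]
col 3: [0, 0, 0, 8, 16] -> [8, 16, 0, 0, 0]
col 4: [32, 16, 2, 0, 64] -> [32, 16, 2, 64, 0]

Answer:   4  16  64   8  32
  2   0   8  16  16
  8   0 128   0   2
 32   0   0   0  64
 64   0   0   0   0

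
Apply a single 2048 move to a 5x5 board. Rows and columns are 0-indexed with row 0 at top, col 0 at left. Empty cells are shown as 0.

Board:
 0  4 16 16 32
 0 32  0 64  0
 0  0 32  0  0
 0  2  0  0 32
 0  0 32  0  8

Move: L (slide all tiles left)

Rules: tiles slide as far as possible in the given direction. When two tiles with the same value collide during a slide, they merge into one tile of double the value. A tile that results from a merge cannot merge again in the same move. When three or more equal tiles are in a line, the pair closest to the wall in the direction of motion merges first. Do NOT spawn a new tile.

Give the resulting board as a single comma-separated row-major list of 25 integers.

Slide left:
row 0: [0, 4, 16, 16, 32] -> [4, 32, 32, 0, 0]
row 1: [0, 32, 0, 64, 0] -> [32, 64, 0, 0, 0]
row 2: [0, 0, 32, 0, 0] -> [32, 0, 0, 0, 0]
row 3: [0, 2, 0, 0, 32] -> [2, 32, 0, 0, 0]
row 4: [0, 0, 32, 0, 8] -> [32, 8, 0, 0, 0]

Answer: 4, 32, 32, 0, 0, 32, 64, 0, 0, 0, 32, 0, 0, 0, 0, 2, 32, 0, 0, 0, 32, 8, 0, 0, 0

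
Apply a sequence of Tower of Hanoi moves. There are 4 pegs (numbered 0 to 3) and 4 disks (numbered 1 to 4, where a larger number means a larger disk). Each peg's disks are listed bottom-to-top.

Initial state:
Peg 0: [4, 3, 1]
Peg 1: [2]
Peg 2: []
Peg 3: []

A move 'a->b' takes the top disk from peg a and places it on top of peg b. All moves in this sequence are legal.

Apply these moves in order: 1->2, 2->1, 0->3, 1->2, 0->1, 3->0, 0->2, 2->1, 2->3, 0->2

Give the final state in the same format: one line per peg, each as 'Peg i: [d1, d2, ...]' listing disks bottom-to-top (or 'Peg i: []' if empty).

After move 1 (1->2):
Peg 0: [4, 3, 1]
Peg 1: []
Peg 2: [2]
Peg 3: []

After move 2 (2->1):
Peg 0: [4, 3, 1]
Peg 1: [2]
Peg 2: []
Peg 3: []

After move 3 (0->3):
Peg 0: [4, 3]
Peg 1: [2]
Peg 2: []
Peg 3: [1]

After move 4 (1->2):
Peg 0: [4, 3]
Peg 1: []
Peg 2: [2]
Peg 3: [1]

After move 5 (0->1):
Peg 0: [4]
Peg 1: [3]
Peg 2: [2]
Peg 3: [1]

After move 6 (3->0):
Peg 0: [4, 1]
Peg 1: [3]
Peg 2: [2]
Peg 3: []

After move 7 (0->2):
Peg 0: [4]
Peg 1: [3]
Peg 2: [2, 1]
Peg 3: []

After move 8 (2->1):
Peg 0: [4]
Peg 1: [3, 1]
Peg 2: [2]
Peg 3: []

After move 9 (2->3):
Peg 0: [4]
Peg 1: [3, 1]
Peg 2: []
Peg 3: [2]

After move 10 (0->2):
Peg 0: []
Peg 1: [3, 1]
Peg 2: [4]
Peg 3: [2]

Answer: Peg 0: []
Peg 1: [3, 1]
Peg 2: [4]
Peg 3: [2]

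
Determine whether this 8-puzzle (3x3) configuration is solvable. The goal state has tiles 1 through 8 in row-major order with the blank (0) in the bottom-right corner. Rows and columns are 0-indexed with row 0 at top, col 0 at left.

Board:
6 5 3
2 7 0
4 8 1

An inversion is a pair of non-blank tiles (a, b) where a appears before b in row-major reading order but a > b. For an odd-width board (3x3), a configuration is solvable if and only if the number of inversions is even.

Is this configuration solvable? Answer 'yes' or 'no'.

Inversions (pairs i<j in row-major order where tile[i] > tile[j] > 0): 16
16 is even, so the puzzle is solvable.

Answer: yes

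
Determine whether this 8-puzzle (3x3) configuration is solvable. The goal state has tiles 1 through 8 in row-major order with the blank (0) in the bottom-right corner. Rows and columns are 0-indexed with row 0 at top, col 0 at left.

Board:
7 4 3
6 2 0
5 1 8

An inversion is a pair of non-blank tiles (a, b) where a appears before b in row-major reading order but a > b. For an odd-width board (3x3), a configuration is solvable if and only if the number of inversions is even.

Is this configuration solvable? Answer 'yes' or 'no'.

Inversions (pairs i<j in row-major order where tile[i] > tile[j] > 0): 16
16 is even, so the puzzle is solvable.

Answer: yes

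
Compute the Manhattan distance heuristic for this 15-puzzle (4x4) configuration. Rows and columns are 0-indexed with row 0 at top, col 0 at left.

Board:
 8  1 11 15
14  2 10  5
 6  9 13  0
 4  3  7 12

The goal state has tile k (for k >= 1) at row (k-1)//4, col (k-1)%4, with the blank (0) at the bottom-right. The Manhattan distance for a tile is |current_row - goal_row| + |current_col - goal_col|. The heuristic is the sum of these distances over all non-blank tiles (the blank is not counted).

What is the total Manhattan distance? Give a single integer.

Answer: 39

Derivation:
Tile 8: at (0,0), goal (1,3), distance |0-1|+|0-3| = 4
Tile 1: at (0,1), goal (0,0), distance |0-0|+|1-0| = 1
Tile 11: at (0,2), goal (2,2), distance |0-2|+|2-2| = 2
Tile 15: at (0,3), goal (3,2), distance |0-3|+|3-2| = 4
Tile 14: at (1,0), goal (3,1), distance |1-3|+|0-1| = 3
Tile 2: at (1,1), goal (0,1), distance |1-0|+|1-1| = 1
Tile 10: at (1,2), goal (2,1), distance |1-2|+|2-1| = 2
Tile 5: at (1,3), goal (1,0), distance |1-1|+|3-0| = 3
Tile 6: at (2,0), goal (1,1), distance |2-1|+|0-1| = 2
Tile 9: at (2,1), goal (2,0), distance |2-2|+|1-0| = 1
Tile 13: at (2,2), goal (3,0), distance |2-3|+|2-0| = 3
Tile 4: at (3,0), goal (0,3), distance |3-0|+|0-3| = 6
Tile 3: at (3,1), goal (0,2), distance |3-0|+|1-2| = 4
Tile 7: at (3,2), goal (1,2), distance |3-1|+|2-2| = 2
Tile 12: at (3,3), goal (2,3), distance |3-2|+|3-3| = 1
Sum: 4 + 1 + 2 + 4 + 3 + 1 + 2 + 3 + 2 + 1 + 3 + 6 + 4 + 2 + 1 = 39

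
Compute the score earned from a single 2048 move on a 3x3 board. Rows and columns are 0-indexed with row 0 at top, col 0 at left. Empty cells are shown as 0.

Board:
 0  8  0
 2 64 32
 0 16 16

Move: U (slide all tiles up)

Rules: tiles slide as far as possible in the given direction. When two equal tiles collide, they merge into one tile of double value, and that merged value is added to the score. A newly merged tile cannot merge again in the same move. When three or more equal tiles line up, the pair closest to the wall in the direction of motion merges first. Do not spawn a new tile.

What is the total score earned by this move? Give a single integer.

Answer: 0

Derivation:
Slide up:
col 0: [0, 2, 0] -> [2, 0, 0]  score +0 (running 0)
col 1: [8, 64, 16] -> [8, 64, 16]  score +0 (running 0)
col 2: [0, 32, 16] -> [32, 16, 0]  score +0 (running 0)
Board after move:
 2  8 32
 0 64 16
 0 16  0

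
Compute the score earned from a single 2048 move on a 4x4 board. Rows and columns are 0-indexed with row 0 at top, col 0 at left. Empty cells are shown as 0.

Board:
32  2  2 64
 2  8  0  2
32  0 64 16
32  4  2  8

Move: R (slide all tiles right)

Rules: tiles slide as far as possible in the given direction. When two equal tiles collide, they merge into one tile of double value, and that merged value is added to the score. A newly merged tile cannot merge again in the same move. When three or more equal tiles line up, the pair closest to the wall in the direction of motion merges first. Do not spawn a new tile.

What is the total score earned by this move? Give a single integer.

Answer: 4

Derivation:
Slide right:
row 0: [32, 2, 2, 64] -> [0, 32, 4, 64]  score +4 (running 4)
row 1: [2, 8, 0, 2] -> [0, 2, 8, 2]  score +0 (running 4)
row 2: [32, 0, 64, 16] -> [0, 32, 64, 16]  score +0 (running 4)
row 3: [32, 4, 2, 8] -> [32, 4, 2, 8]  score +0 (running 4)
Board after move:
 0 32  4 64
 0  2  8  2
 0 32 64 16
32  4  2  8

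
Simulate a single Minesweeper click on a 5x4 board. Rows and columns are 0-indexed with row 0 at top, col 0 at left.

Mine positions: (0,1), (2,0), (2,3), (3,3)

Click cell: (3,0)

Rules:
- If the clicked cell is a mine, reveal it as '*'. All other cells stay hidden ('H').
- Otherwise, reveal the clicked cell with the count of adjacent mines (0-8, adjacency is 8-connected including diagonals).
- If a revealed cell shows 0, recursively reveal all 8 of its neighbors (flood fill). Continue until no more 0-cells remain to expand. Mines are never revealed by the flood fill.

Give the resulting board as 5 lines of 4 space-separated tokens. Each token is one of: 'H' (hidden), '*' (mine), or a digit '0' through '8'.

H H H H
H H H H
H H H H
1 H H H
H H H H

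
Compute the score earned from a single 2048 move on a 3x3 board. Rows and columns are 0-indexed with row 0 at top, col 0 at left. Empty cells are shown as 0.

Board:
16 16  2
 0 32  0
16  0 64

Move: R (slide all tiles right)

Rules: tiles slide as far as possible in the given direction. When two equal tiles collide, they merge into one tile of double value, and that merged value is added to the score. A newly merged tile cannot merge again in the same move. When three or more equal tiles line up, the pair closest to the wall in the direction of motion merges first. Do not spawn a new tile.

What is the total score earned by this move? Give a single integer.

Slide right:
row 0: [16, 16, 2] -> [0, 32, 2]  score +32 (running 32)
row 1: [0, 32, 0] -> [0, 0, 32]  score +0 (running 32)
row 2: [16, 0, 64] -> [0, 16, 64]  score +0 (running 32)
Board after move:
 0 32  2
 0  0 32
 0 16 64

Answer: 32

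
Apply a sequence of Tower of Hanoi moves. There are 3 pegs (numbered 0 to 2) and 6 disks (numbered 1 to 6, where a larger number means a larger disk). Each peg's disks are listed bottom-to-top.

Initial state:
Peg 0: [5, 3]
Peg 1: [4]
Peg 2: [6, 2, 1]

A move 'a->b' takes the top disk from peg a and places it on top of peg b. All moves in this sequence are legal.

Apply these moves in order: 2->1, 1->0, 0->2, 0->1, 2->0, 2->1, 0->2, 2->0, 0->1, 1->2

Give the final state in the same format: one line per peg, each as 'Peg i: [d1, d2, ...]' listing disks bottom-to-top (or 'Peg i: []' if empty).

After move 1 (2->1):
Peg 0: [5, 3]
Peg 1: [4, 1]
Peg 2: [6, 2]

After move 2 (1->0):
Peg 0: [5, 3, 1]
Peg 1: [4]
Peg 2: [6, 2]

After move 3 (0->2):
Peg 0: [5, 3]
Peg 1: [4]
Peg 2: [6, 2, 1]

After move 4 (0->1):
Peg 0: [5]
Peg 1: [4, 3]
Peg 2: [6, 2, 1]

After move 5 (2->0):
Peg 0: [5, 1]
Peg 1: [4, 3]
Peg 2: [6, 2]

After move 6 (2->1):
Peg 0: [5, 1]
Peg 1: [4, 3, 2]
Peg 2: [6]

After move 7 (0->2):
Peg 0: [5]
Peg 1: [4, 3, 2]
Peg 2: [6, 1]

After move 8 (2->0):
Peg 0: [5, 1]
Peg 1: [4, 3, 2]
Peg 2: [6]

After move 9 (0->1):
Peg 0: [5]
Peg 1: [4, 3, 2, 1]
Peg 2: [6]

After move 10 (1->2):
Peg 0: [5]
Peg 1: [4, 3, 2]
Peg 2: [6, 1]

Answer: Peg 0: [5]
Peg 1: [4, 3, 2]
Peg 2: [6, 1]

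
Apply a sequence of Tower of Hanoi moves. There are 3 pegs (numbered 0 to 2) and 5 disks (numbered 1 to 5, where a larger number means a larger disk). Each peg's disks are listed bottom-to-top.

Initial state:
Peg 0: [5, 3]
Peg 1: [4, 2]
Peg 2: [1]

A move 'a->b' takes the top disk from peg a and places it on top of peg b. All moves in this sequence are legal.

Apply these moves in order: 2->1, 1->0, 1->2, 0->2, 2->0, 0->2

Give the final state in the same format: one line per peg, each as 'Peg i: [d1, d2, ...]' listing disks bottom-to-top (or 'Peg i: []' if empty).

After move 1 (2->1):
Peg 0: [5, 3]
Peg 1: [4, 2, 1]
Peg 2: []

After move 2 (1->0):
Peg 0: [5, 3, 1]
Peg 1: [4, 2]
Peg 2: []

After move 3 (1->2):
Peg 0: [5, 3, 1]
Peg 1: [4]
Peg 2: [2]

After move 4 (0->2):
Peg 0: [5, 3]
Peg 1: [4]
Peg 2: [2, 1]

After move 5 (2->0):
Peg 0: [5, 3, 1]
Peg 1: [4]
Peg 2: [2]

After move 6 (0->2):
Peg 0: [5, 3]
Peg 1: [4]
Peg 2: [2, 1]

Answer: Peg 0: [5, 3]
Peg 1: [4]
Peg 2: [2, 1]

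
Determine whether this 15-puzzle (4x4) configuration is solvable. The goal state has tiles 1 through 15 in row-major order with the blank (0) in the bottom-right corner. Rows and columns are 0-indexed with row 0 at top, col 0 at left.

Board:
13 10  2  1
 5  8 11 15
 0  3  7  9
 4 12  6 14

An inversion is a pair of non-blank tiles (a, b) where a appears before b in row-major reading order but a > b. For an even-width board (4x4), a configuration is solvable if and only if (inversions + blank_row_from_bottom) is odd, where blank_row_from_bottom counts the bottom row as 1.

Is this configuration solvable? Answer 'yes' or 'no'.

Answer: yes

Derivation:
Inversions: 45
Blank is in row 2 (0-indexed from top), which is row 2 counting from the bottom (bottom = 1).
45 + 2 = 47, which is odd, so the puzzle is solvable.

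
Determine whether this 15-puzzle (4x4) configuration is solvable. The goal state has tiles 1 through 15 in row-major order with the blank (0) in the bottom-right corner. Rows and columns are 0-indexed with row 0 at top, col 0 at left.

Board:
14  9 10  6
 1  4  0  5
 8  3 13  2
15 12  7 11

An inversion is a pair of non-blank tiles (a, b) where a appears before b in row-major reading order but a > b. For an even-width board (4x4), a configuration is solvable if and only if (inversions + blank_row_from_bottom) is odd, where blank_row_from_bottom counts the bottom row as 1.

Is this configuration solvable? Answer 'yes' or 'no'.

Inversions: 51
Blank is in row 1 (0-indexed from top), which is row 3 counting from the bottom (bottom = 1).
51 + 3 = 54, which is even, so the puzzle is not solvable.

Answer: no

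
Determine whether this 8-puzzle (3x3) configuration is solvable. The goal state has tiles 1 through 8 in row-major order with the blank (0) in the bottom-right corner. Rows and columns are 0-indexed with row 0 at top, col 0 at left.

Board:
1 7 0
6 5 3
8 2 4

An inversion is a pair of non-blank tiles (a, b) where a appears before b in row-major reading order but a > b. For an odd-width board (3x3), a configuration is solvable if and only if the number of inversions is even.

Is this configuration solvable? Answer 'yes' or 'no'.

Answer: no

Derivation:
Inversions (pairs i<j in row-major order where tile[i] > tile[j] > 0): 15
15 is odd, so the puzzle is not solvable.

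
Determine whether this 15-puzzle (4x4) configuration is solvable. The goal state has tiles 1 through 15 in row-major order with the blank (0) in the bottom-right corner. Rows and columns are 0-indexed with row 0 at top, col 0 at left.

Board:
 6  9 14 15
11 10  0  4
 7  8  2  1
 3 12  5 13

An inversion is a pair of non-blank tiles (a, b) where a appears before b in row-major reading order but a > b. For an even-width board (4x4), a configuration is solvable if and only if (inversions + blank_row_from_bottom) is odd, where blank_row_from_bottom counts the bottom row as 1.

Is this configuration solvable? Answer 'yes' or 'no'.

Inversions: 62
Blank is in row 1 (0-indexed from top), which is row 3 counting from the bottom (bottom = 1).
62 + 3 = 65, which is odd, so the puzzle is solvable.

Answer: yes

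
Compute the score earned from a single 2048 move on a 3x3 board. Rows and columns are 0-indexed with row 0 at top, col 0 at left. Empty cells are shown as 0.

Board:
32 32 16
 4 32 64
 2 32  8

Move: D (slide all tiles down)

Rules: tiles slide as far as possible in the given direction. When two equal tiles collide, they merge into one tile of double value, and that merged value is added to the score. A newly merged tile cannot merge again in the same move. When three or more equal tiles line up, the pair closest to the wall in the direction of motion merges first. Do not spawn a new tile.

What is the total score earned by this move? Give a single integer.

Slide down:
col 0: [32, 4, 2] -> [32, 4, 2]  score +0 (running 0)
col 1: [32, 32, 32] -> [0, 32, 64]  score +64 (running 64)
col 2: [16, 64, 8] -> [16, 64, 8]  score +0 (running 64)
Board after move:
32  0 16
 4 32 64
 2 64  8

Answer: 64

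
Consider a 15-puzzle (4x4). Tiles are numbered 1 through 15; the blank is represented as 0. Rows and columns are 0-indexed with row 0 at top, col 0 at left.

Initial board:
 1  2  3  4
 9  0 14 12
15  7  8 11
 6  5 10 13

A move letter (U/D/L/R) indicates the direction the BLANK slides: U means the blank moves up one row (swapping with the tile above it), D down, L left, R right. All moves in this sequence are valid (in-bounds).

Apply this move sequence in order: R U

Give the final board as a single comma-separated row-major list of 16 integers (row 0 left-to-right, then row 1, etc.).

Answer: 1, 2, 0, 4, 9, 14, 3, 12, 15, 7, 8, 11, 6, 5, 10, 13

Derivation:
After move 1 (R):
 1  2  3  4
 9 14  0 12
15  7  8 11
 6  5 10 13

After move 2 (U):
 1  2  0  4
 9 14  3 12
15  7  8 11
 6  5 10 13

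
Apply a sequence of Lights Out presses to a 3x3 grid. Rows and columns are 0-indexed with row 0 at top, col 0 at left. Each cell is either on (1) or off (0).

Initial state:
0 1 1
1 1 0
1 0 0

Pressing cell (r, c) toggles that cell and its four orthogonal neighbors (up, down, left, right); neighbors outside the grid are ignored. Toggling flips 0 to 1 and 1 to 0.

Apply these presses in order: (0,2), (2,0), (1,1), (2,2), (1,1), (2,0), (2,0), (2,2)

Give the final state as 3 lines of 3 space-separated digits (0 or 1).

Answer: 0 0 0
0 1 1
0 1 0

Derivation:
After press 1 at (0,2):
0 0 0
1 1 1
1 0 0

After press 2 at (2,0):
0 0 0
0 1 1
0 1 0

After press 3 at (1,1):
0 1 0
1 0 0
0 0 0

After press 4 at (2,2):
0 1 0
1 0 1
0 1 1

After press 5 at (1,1):
0 0 0
0 1 0
0 0 1

After press 6 at (2,0):
0 0 0
1 1 0
1 1 1

After press 7 at (2,0):
0 0 0
0 1 0
0 0 1

After press 8 at (2,2):
0 0 0
0 1 1
0 1 0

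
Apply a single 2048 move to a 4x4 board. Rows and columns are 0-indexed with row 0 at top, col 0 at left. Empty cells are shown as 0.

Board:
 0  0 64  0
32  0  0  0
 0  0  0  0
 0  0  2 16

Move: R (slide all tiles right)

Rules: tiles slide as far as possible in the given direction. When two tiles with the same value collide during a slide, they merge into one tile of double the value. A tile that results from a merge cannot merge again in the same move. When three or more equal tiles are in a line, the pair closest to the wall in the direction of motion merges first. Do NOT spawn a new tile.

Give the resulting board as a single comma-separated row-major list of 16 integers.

Slide right:
row 0: [0, 0, 64, 0] -> [0, 0, 0, 64]
row 1: [32, 0, 0, 0] -> [0, 0, 0, 32]
row 2: [0, 0, 0, 0] -> [0, 0, 0, 0]
row 3: [0, 0, 2, 16] -> [0, 0, 2, 16]

Answer: 0, 0, 0, 64, 0, 0, 0, 32, 0, 0, 0, 0, 0, 0, 2, 16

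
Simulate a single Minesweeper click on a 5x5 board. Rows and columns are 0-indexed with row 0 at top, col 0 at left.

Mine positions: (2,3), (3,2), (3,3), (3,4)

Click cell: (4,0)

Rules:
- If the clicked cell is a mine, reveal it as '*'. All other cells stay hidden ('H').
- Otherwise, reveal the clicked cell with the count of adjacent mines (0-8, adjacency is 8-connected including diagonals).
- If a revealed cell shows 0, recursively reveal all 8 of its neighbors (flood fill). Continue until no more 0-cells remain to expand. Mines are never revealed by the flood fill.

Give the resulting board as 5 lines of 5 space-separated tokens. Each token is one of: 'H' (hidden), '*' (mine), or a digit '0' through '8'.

0 0 0 0 0
0 0 1 1 1
0 1 3 H H
0 1 H H H
0 1 H H H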